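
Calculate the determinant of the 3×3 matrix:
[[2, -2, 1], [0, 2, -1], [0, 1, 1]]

Expansion along first row:
det = 2·det([[2,-1],[1,1]]) - -2·det([[0,-1],[0,1]]) + 1·det([[0,2],[0,1]])
    = 2·(2·1 - -1·1) - -2·(0·1 - -1·0) + 1·(0·1 - 2·0)
    = 2·3 - -2·0 + 1·0
    = 6 + 0 + 0 = 6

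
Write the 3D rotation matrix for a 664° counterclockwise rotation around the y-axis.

Rotation matrix for counterclockwise 664° around y-axis:
cos(664°) = 0.5592, sin(664°) = -0.8290
Result: [[0.5592, 0, -0.8290], [0, 1, 0], [0.8290, 0, 0.5592]]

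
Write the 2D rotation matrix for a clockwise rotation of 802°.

Rotation matrix formula: [[cos θ, -sin θ], [sin θ, cos θ]]
A clockwise rotation by 802° is equivalent to a counterclockwise rotation by -802°.
For θ = -802°:
cos(-802°) = 0.1392
sin(-802°) = -0.9903
Result: [[0.1392, 0.9903], [-0.9903, 0.1392]]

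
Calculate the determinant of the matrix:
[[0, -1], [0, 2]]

For a 2×2 matrix [[a, b], [c, d]], det = ad - bc
det = (0)(2) - (-1)(0) = 0 - 0 = 0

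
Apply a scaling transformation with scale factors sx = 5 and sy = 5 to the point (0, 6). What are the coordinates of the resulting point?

Scaling matrix:
[[5, 0], [0, 5]]
Result: (0 × 5, 6 × 5) = (0, 30)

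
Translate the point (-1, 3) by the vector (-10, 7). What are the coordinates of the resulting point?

Translation by (-10, 7) (homogeneous matrix [[1, 0, -10], [0, 1, 7], [0, 0, 1]]):
x' = -1 + -10 = -11
y' = 3 + 7 = 10
Result: (-11, 10)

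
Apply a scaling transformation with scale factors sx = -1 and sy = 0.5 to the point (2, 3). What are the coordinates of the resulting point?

Scaling matrix:
[[-1, 0], [0, 0.50]]
Result: (2 × -1, 3 × 0.5) = (-2, 1.5)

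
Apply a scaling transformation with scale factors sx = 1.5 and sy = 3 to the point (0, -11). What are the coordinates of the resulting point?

Scaling matrix:
[[1.50, 0], [0, 3]]
Result: (0 × 1.5, -11 × 3) = (0, -33)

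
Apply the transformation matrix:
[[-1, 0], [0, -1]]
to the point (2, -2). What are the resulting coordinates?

Matrix multiplication:
[[-1, 0], [0, -1]] × [2, -2]ᵀ
= [(-1)(2) + (0)(-2), (0)(2) + (-1)(-2)]ᵀ
= [-2, 2]ᵀ
Result: (-2, 2)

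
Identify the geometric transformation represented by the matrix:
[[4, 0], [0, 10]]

This matrix represents: non-uniform scaling by sx = 4, sy = 10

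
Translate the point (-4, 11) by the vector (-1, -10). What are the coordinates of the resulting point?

Translation by (-1, -10) (homogeneous matrix [[1, 0, -1], [0, 1, -10], [0, 0, 1]]):
x' = -4 + -1 = -5
y' = 11 + -10 = 1
Result: (-5, 1)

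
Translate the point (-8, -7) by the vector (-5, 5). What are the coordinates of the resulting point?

Translation by (-5, 5) (homogeneous matrix [[1, 0, -5], [0, 1, 5], [0, 0, 1]]):
x' = -8 + -5 = -13
y' = -7 + 5 = -2
Result: (-13, -2)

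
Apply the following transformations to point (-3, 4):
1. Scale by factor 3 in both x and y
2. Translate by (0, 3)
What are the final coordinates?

Step 1: Scale (-3, 4) by 3 → (-9, 12)
Step 2: Translate by (0, 3) → (-9, 15)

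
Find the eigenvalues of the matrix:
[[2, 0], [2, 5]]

Characteristic equation: det(A - λI) = 0
λ² - (trace)λ + (det) = 0
trace = 2 + 5 = 7, det = (2)(5) - (0)(2) = 10
λ² - (7)λ + (10) = 0
λ = (7 ± √((7)² - 4·(10))) / 2 = (7 ± √9) / 2
Solving: λ = 2, 5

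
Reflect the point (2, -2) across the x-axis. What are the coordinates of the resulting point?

Reflection across x-axis: (2, -2) → (2, 2)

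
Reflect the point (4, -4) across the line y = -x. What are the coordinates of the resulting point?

Reflection across line y = -x: (4, -4) → (4, -4)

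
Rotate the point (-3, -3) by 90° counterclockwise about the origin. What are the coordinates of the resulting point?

Rotation matrix for 90°: [[cos 90°, -sin 90°], [sin 90°, cos 90°]] = [[0, -1], [1, 0]]
[[0, -1], [1, 0]] × [-3, -3]ᵀ = [3, -3]ᵀ
Result: (3, -3)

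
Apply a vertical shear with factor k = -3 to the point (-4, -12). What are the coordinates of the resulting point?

Shear matrix for vertical shear with factor k = -3:
[[1, 0], [-3, 1]]
Result: (-4, -12) → (-4, 0)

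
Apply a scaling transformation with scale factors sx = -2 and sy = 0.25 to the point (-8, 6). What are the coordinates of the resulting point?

Scaling matrix:
[[-2, 0], [0, 0.25]]
Result: (-8 × -2, 6 × 0.25) = (16, 1.5)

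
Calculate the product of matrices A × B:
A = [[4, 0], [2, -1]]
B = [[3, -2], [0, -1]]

Matrix multiplication:
C[0][0] = 4×3 + 0×0 = 12
C[0][1] = 4×-2 + 0×-1 = -8
C[1][0] = 2×3 + -1×0 = 6
C[1][1] = 2×-2 + -1×-1 = -3
Result: [[12, -8], [6, -3]]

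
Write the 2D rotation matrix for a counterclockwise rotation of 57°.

Rotation matrix formula: [[cos θ, -sin θ], [sin θ, cos θ]]
For θ = 57°:
cos(57°) = 0.5446
sin(57°) = 0.8387
Result: [[0.5446, -0.8387], [0.8387, 0.5446]]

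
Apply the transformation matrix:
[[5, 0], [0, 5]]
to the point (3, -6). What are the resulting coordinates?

Matrix multiplication:
[[5, 0], [0, 5]] × [3, -6]ᵀ
= [(5)(3) + (0)(-6), (0)(3) + (5)(-6)]ᵀ
= [15, -30]ᵀ
Result: (15, -30)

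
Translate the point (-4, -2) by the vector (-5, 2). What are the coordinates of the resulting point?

Translation by (-5, 2) (homogeneous matrix [[1, 0, -5], [0, 1, 2], [0, 0, 1]]):
x' = -4 + -5 = -9
y' = -2 + 2 = 0
Result: (-9, 0)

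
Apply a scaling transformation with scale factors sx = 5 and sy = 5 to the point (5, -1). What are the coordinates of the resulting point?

Scaling matrix:
[[5, 0], [0, 5]]
Result: (5 × 5, -1 × 5) = (25, -5)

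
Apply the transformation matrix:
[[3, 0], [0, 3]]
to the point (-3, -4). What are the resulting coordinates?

Matrix multiplication:
[[3, 0], [0, 3]] × [-3, -4]ᵀ
= [(3)(-3) + (0)(-4), (0)(-3) + (3)(-4)]ᵀ
= [-9, -12]ᵀ
Result: (-9, -12)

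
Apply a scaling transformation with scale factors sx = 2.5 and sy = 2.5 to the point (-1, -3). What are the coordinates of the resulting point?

Scaling matrix:
[[2.50, 0], [0, 2.50]]
Result: (-1 × 2.5, -3 × 2.5) = (-2.5, -7.5)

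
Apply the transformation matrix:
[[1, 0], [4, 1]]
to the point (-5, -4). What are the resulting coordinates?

Matrix multiplication:
[[1, 0], [4, 1]] × [-5, -4]ᵀ
= [(1)(-5) + (0)(-4), (4)(-5) + (1)(-4)]ᵀ
= [-5, -24]ᵀ
Result: (-5, -24)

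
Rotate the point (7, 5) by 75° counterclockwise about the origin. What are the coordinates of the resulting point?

Rotation matrix for 75°: [[cos 75°, -sin 75°], [sin 75°, cos 75°]] ≈ [[0.258819, -0.965926], [0.965926, 0.258819]]
[[0.258819, -0.965926], [0.965926, 0.258819]] × [7, 5]ᵀ ≈ [-3.0179, 8.0556]ᵀ
Result: (-3.0179, 8.0556)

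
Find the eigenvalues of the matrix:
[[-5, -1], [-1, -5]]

Characteristic equation: det(A - λI) = 0
λ² - (trace)λ + (det) = 0
trace = -5 + -5 = -10, det = (-5)(-5) - (-1)(-1) = 24
λ² - (-10)λ + (24) = 0
λ = (-10 ± √((-10)² - 4·(24))) / 2 = (-10 ± √4) / 2
Solving: λ = -6, -4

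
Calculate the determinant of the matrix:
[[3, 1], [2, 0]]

For a 2×2 matrix [[a, b], [c, d]], det = ad - bc
det = (3)(0) - (1)(2) = 0 - 2 = -2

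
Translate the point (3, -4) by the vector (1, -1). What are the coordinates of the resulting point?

Translation by (1, -1) (homogeneous matrix [[1, 0, 1], [0, 1, -1], [0, 0, 1]]):
x' = 3 + 1 = 4
y' = -4 + -1 = -5
Result: (4, -5)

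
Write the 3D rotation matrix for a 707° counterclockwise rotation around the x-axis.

Rotation matrix for counterclockwise 707° around x-axis:
cos(707°) = 0.9744, sin(707°) = -0.2250
Result: [[1, 0, 0], [0, 0.9744, 0.2250], [0, -0.2250, 0.9744]]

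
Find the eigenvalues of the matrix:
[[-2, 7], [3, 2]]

Characteristic equation: det(A - λI) = 0
λ² - (trace)λ + (det) = 0
trace = -2 + 2 = 0, det = (-2)(2) - (7)(3) = -25
λ² - (0)λ + (-25) = 0
λ = (0 ± √((0)² - 4·(-25))) / 2 = (0 ± √100) / 2
Solving: λ = -5, 5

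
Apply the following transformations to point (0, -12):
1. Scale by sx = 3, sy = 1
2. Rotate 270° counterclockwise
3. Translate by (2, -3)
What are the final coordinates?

Step 1: Scale → (0, -12)
Step 2: Rotate 270° → (-12, 0)
Step 3: Translate → (-10, -3)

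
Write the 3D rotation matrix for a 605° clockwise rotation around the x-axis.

Rotation matrix for clockwise 605° around x-axis:
A clockwise rotation by 605° is a counterclockwise rotation by -605°.
cos(-605°) = -0.4226, sin(-605°) = 0.9063
Result: [[1, 0, 0], [0, -0.4226, -0.9063], [0, 0.9063, -0.4226]]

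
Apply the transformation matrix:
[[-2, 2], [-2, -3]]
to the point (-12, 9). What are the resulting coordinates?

Matrix multiplication:
[[-2, 2], [-2, -3]] × [-12, 9]ᵀ
= [(-2)(-12) + (2)(9), (-2)(-12) + (-3)(9)]ᵀ
= [42, -3]ᵀ
Result: (42, -3)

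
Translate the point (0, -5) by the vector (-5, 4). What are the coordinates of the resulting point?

Translation by (-5, 4) (homogeneous matrix [[1, 0, -5], [0, 1, 4], [0, 0, 1]]):
x' = 0 + -5 = -5
y' = -5 + 4 = -1
Result: (-5, -1)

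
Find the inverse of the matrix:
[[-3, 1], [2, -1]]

For [[a,b],[c,d]], inverse = (1/det)·[[d,-b],[-c,a]]
det = (-3)(-1) - (1)(2) = 3 - 2 = 1
Inverse = [[-1, -1], [-2, -3]]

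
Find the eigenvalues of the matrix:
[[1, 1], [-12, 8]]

Characteristic equation: det(A - λI) = 0
λ² - (trace)λ + (det) = 0
trace = 1 + 8 = 9, det = (1)(8) - (1)(-12) = 20
λ² - (9)λ + (20) = 0
λ = (9 ± √((9)² - 4·(20))) / 2 = (9 ± √1) / 2
Solving: λ = 4, 5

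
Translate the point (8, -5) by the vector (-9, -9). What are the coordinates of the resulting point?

Translation by (-9, -9) (homogeneous matrix [[1, 0, -9], [0, 1, -9], [0, 0, 1]]):
x' = 8 + -9 = -1
y' = -5 + -9 = -14
Result: (-1, -14)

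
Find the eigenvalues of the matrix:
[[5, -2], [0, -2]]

Characteristic equation: det(A - λI) = 0
λ² - (trace)λ + (det) = 0
trace = 5 + -2 = 3, det = (5)(-2) - (-2)(0) = -10
λ² - (3)λ + (-10) = 0
λ = (3 ± √((3)² - 4·(-10))) / 2 = (3 ± √49) / 2
Solving: λ = -2, 5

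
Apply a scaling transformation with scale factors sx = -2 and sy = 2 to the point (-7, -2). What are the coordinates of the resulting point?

Scaling matrix:
[[-2, 0], [0, 2]]
Result: (-7 × -2, -2 × 2) = (14, -4)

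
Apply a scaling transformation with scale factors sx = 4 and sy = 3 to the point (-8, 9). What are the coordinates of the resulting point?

Scaling matrix:
[[4, 0], [0, 3]]
Result: (-8 × 4, 9 × 3) = (-32, 27)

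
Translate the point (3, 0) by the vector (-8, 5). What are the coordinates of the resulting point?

Translation by (-8, 5) (homogeneous matrix [[1, 0, -8], [0, 1, 5], [0, 0, 1]]):
x' = 3 + -8 = -5
y' = 0 + 5 = 5
Result: (-5, 5)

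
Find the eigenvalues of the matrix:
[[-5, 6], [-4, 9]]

Characteristic equation: det(A - λI) = 0
λ² - (trace)λ + (det) = 0
trace = -5 + 9 = 4, det = (-5)(9) - (6)(-4) = -21
λ² - (4)λ + (-21) = 0
λ = (4 ± √((4)² - 4·(-21))) / 2 = (4 ± √100) / 2
Solving: λ = -3, 7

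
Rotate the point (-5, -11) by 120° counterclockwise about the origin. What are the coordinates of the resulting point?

Rotation matrix for 120°: [[cos 120°, -sin 120°], [sin 120°, cos 120°]] ≈ [[-0.500000, -0.866025], [0.866025, -0.500000]]
[[-0.500000, -0.866025], [0.866025, -0.500000]] × [-5, -11]ᵀ ≈ [12.0263, 1.1699]ᵀ
Result: (12.0263, 1.1699)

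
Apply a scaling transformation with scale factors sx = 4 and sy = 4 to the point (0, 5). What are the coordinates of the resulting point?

Scaling matrix:
[[4, 0], [0, 4]]
Result: (0 × 4, 5 × 4) = (0, 20)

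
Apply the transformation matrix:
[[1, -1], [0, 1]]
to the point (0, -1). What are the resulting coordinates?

Matrix multiplication:
[[1, -1], [0, 1]] × [0, -1]ᵀ
= [(1)(0) + (-1)(-1), (0)(0) + (1)(-1)]ᵀ
= [1, -1]ᵀ
Result: (1, -1)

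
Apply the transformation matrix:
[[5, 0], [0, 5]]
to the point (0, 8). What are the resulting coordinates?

Matrix multiplication:
[[5, 0], [0, 5]] × [0, 8]ᵀ
= [(5)(0) + (0)(8), (0)(0) + (5)(8)]ᵀ
= [0, 40]ᵀ
Result: (0, 40)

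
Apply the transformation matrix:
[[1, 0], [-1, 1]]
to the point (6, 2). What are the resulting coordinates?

Matrix multiplication:
[[1, 0], [-1, 1]] × [6, 2]ᵀ
= [(1)(6) + (0)(2), (-1)(6) + (1)(2)]ᵀ
= [6, -4]ᵀ
Result: (6, -4)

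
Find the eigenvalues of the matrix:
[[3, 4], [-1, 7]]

Characteristic equation: det(A - λI) = 0
λ² - (trace)λ + (det) = 0
trace = 3 + 7 = 10, det = (3)(7) - (4)(-1) = 25
λ² - (10)λ + (25) = 0
λ = (10 ± √((10)² - 4·(25))) / 2 = (10 ± √0) / 2
Solving: λ = 5, 5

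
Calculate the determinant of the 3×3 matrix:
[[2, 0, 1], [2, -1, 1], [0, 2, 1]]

Expansion along first row:
det = 2·det([[-1,1],[2,1]]) - 0·det([[2,1],[0,1]]) + 1·det([[2,-1],[0,2]])
    = 2·(-1·1 - 1·2) - 0·(2·1 - 1·0) + 1·(2·2 - -1·0)
    = 2·-3 - 0·2 + 1·4
    = -6 + 0 + 4 = -2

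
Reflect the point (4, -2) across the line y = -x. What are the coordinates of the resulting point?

Reflection across line y = -x: (4, -2) → (2, -4)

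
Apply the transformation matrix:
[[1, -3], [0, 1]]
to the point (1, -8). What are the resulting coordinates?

Matrix multiplication:
[[1, -3], [0, 1]] × [1, -8]ᵀ
= [(1)(1) + (-3)(-8), (0)(1) + (1)(-8)]ᵀ
= [25, -8]ᵀ
Result: (25, -8)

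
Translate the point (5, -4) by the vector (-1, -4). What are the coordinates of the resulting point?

Translation by (-1, -4) (homogeneous matrix [[1, 0, -1], [0, 1, -4], [0, 0, 1]]):
x' = 5 + -1 = 4
y' = -4 + -4 = -8
Result: (4, -8)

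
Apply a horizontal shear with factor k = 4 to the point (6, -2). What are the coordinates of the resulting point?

Shear matrix for horizontal shear with factor k = 4:
[[1, 4], [0, 1]]
Result: (6, -2) → (-2, -2)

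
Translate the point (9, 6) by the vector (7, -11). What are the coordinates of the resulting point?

Translation by (7, -11) (homogeneous matrix [[1, 0, 7], [0, 1, -11], [0, 0, 1]]):
x' = 9 + 7 = 16
y' = 6 + -11 = -5
Result: (16, -5)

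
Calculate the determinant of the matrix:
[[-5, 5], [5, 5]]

For a 2×2 matrix [[a, b], [c, d]], det = ad - bc
det = (-5)(5) - (5)(5) = -25 - 25 = -50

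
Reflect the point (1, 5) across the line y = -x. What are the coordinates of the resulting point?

Reflection across line y = -x: (1, 5) → (-5, -1)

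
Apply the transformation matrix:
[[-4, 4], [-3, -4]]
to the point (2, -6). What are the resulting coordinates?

Matrix multiplication:
[[-4, 4], [-3, -4]] × [2, -6]ᵀ
= [(-4)(2) + (4)(-6), (-3)(2) + (-4)(-6)]ᵀ
= [-32, 18]ᵀ
Result: (-32, 18)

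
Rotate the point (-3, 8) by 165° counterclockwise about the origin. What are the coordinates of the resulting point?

Rotation matrix for 165°: [[cos 165°, -sin 165°], [sin 165°, cos 165°]] ≈ [[-0.965926, -0.258819], [0.258819, -0.965926]]
[[-0.965926, -0.258819], [0.258819, -0.965926]] × [-3, 8]ᵀ ≈ [0.8272, -8.5039]ᵀ
Result: (0.8272, -8.5039)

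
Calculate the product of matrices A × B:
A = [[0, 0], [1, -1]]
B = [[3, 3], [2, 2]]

Matrix multiplication:
C[0][0] = 0×3 + 0×2 = 0
C[0][1] = 0×3 + 0×2 = 0
C[1][0] = 1×3 + -1×2 = 1
C[1][1] = 1×3 + -1×2 = 1
Result: [[0, 0], [1, 1]]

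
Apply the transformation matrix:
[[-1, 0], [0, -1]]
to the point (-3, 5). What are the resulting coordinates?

Matrix multiplication:
[[-1, 0], [0, -1]] × [-3, 5]ᵀ
= [(-1)(-3) + (0)(5), (0)(-3) + (-1)(5)]ᵀ
= [3, -5]ᵀ
Result: (3, -5)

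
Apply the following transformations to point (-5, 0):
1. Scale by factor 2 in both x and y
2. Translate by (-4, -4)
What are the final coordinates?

Step 1: Scale (-5, 0) by 2 → (-10, 0)
Step 2: Translate by (-4, -4) → (-14, -4)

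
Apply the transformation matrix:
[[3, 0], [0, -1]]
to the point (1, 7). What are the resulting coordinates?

Matrix multiplication:
[[3, 0], [0, -1]] × [1, 7]ᵀ
= [(3)(1) + (0)(7), (0)(1) + (-1)(7)]ᵀ
= [3, -7]ᵀ
Result: (3, -7)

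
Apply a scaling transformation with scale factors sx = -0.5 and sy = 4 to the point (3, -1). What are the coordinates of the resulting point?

Scaling matrix:
[[-0.50, 0], [0, 4]]
Result: (3 × -0.5, -1 × 4) = (-1.5, -4)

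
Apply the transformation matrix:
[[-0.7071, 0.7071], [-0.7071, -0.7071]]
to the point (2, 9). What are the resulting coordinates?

Matrix multiplication:
[[-0.7071, 0.7071], [-0.7071, -0.7071]] × [2, 9]ᵀ
= [(-0.7071)(2) + (0.7071)(9), (-0.7071)(2) + (-0.7071)(9)]ᵀ
= [4.9497, -7.7781]ᵀ
Result: (4.9497, -7.7781)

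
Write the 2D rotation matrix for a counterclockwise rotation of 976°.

Rotation matrix formula: [[cos θ, -sin θ], [sin θ, cos θ]]
For θ = 976°:
cos(976°) = -0.2419
sin(976°) = -0.9703
Result: [[-0.2419, 0.9703], [-0.9703, -0.2419]]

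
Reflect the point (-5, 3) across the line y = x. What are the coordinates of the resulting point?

Reflection across line y = x: (-5, 3) → (3, -5)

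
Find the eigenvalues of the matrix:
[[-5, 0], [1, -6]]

Characteristic equation: det(A - λI) = 0
λ² - (trace)λ + (det) = 0
trace = -5 + -6 = -11, det = (-5)(-6) - (0)(1) = 30
λ² - (-11)λ + (30) = 0
λ = (-11 ± √((-11)² - 4·(30))) / 2 = (-11 ± √1) / 2
Solving: λ = -6, -5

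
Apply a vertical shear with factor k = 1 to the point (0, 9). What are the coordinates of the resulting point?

Shear matrix for vertical shear with factor k = 1:
[[1, 0], [1, 1]]
Result: (0, 9) → (0, 9)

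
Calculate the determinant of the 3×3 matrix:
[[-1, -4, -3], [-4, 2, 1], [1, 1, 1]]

Expansion along first row:
det = -1·det([[2,1],[1,1]]) - -4·det([[-4,1],[1,1]]) + -3·det([[-4,2],[1,1]])
    = -1·(2·1 - 1·1) - -4·(-4·1 - 1·1) + -3·(-4·1 - 2·1)
    = -1·1 - -4·-5 + -3·-6
    = -1 + -20 + 18 = -3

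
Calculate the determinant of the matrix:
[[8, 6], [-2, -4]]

For a 2×2 matrix [[a, b], [c, d]], det = ad - bc
det = (8)(-4) - (6)(-2) = -32 - -12 = -20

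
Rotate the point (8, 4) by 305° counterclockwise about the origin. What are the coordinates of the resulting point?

Rotation matrix for 305°: [[cos 305°, -sin 305°], [sin 305°, cos 305°]] ≈ [[0.573576, 0.819152], [-0.819152, 0.573576]]
[[0.573576, 0.819152], [-0.819152, 0.573576]] × [8, 4]ᵀ ≈ [7.8652, -4.2589]ᵀ
Result: (7.8652, -4.2589)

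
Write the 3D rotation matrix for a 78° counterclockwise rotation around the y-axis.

Rotation matrix for counterclockwise 78° around y-axis:
cos(78°) = 0.2079, sin(78°) = 0.9781
Result: [[0.2079, 0, 0.9781], [0, 1, 0], [-0.9781, 0, 0.2079]]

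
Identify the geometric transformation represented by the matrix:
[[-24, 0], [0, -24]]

This matrix represents: uniform scaling by factor -24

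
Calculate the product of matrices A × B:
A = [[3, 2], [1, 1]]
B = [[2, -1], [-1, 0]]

Matrix multiplication:
C[0][0] = 3×2 + 2×-1 = 4
C[0][1] = 3×-1 + 2×0 = -3
C[1][0] = 1×2 + 1×-1 = 1
C[1][1] = 1×-1 + 1×0 = -1
Result: [[4, -3], [1, -1]]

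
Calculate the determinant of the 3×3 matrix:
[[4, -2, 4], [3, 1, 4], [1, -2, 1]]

Expansion along first row:
det = 4·det([[1,4],[-2,1]]) - -2·det([[3,4],[1,1]]) + 4·det([[3,1],[1,-2]])
    = 4·(1·1 - 4·-2) - -2·(3·1 - 4·1) + 4·(3·-2 - 1·1)
    = 4·9 - -2·-1 + 4·-7
    = 36 + -2 + -28 = 6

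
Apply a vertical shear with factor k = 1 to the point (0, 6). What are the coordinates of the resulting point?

Shear matrix for vertical shear with factor k = 1:
[[1, 0], [1, 1]]
Result: (0, 6) → (0, 6)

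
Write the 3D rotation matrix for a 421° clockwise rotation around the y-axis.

Rotation matrix for clockwise 421° around y-axis:
A clockwise rotation by 421° is a counterclockwise rotation by -421°.
cos(-421°) = 0.4848, sin(-421°) = -0.8746
Result: [[0.4848, 0, -0.8746], [0, 1, 0], [0.8746, 0, 0.4848]]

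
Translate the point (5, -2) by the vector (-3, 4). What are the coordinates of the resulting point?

Translation by (-3, 4) (homogeneous matrix [[1, 0, -3], [0, 1, 4], [0, 0, 1]]):
x' = 5 + -3 = 2
y' = -2 + 4 = 2
Result: (2, 2)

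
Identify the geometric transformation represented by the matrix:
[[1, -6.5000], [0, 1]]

This matrix represents: horizontal shear with factor -6.5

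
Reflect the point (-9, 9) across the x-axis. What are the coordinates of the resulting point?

Reflection across x-axis: (-9, 9) → (-9, -9)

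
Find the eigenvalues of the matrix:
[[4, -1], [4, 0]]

Characteristic equation: det(A - λI) = 0
λ² - (trace)λ + (det) = 0
trace = 4 + 0 = 4, det = (4)(0) - (-1)(4) = 4
λ² - (4)λ + (4) = 0
λ = (4 ± √((4)² - 4·(4))) / 2 = (4 ± √0) / 2
Solving: λ = 2, 2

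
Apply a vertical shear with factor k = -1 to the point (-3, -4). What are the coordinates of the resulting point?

Shear matrix for vertical shear with factor k = -1:
[[1, 0], [-1, 1]]
Result: (-3, -4) → (-3, -1)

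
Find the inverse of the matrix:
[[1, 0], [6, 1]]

For [[a,b],[c,d]], inverse = (1/det)·[[d,-b],[-c,a]]
det = (1)(1) - (0)(6) = 1 - 0 = 1
Inverse = [[1, 0], [-6, 1]]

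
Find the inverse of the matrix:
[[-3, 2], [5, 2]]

For [[a,b],[c,d]], inverse = (1/det)·[[d,-b],[-c,a]]
det = (-3)(2) - (2)(5) = -6 - 10 = -16
Inverse = (1/-16)·[[2, -2], [-5, -3]]
= [[-1/8, 1/8], [5/16, 3/16]]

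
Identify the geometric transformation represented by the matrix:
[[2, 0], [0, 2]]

This matrix represents: uniform scaling by factor 2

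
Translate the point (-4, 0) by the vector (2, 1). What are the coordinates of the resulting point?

Translation by (2, 1) (homogeneous matrix [[1, 0, 2], [0, 1, 1], [0, 0, 1]]):
x' = -4 + 2 = -2
y' = 0 + 1 = 1
Result: (-2, 1)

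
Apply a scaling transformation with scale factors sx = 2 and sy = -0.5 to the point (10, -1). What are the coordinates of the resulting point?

Scaling matrix:
[[2, 0], [0, -0.50]]
Result: (10 × 2, -1 × -0.5) = (20, 0.5)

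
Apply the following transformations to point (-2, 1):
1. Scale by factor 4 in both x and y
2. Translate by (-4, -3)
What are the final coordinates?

Step 1: Scale (-2, 1) by 4 → (-8, 4)
Step 2: Translate by (-4, -3) → (-12, 1)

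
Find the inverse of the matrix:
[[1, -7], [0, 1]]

For [[a,b],[c,d]], inverse = (1/det)·[[d,-b],[-c,a]]
det = (1)(1) - (-7)(0) = 1 - 0 = 1
Inverse = [[1, 7], [0, 1]]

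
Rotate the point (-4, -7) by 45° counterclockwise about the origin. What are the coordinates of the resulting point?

Rotation matrix for 45°: [[cos 45°, -sin 45°], [sin 45°, cos 45°]] ≈ [[0.707107, -0.707107], [0.707107, 0.707107]]
[[0.707107, -0.707107], [0.707107, 0.707107]] × [-4, -7]ᵀ ≈ [2.1213, -7.7782]ᵀ
Result: (2.1213, -7.7782)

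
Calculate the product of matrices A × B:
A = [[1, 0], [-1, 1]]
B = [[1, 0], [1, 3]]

Matrix multiplication:
C[0][0] = 1×1 + 0×1 = 1
C[0][1] = 1×0 + 0×3 = 0
C[1][0] = -1×1 + 1×1 = 0
C[1][1] = -1×0 + 1×3 = 3
Result: [[1, 0], [0, 3]]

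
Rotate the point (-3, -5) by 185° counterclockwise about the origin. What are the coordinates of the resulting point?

Rotation matrix for 185°: [[cos 185°, -sin 185°], [sin 185°, cos 185°]] ≈ [[-0.996195, 0.087156], [-0.087156, -0.996195]]
[[-0.996195, 0.087156], [-0.087156, -0.996195]] × [-3, -5]ᵀ ≈ [2.5528, 5.2424]ᵀ
Result: (2.5528, 5.2424)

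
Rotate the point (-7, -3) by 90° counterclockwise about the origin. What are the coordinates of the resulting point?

Rotation matrix for 90°: [[cos 90°, -sin 90°], [sin 90°, cos 90°]] = [[0, -1], [1, 0]]
[[0, -1], [1, 0]] × [-7, -3]ᵀ = [3, -7]ᵀ
Result: (3, -7)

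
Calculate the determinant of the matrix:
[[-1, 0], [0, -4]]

For a 2×2 matrix [[a, b], [c, d]], det = ad - bc
det = (-1)(-4) - (0)(0) = 4 - 0 = 4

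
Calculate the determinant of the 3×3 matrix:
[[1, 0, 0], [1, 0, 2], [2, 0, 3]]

Expansion along first row:
det = 1·det([[0,2],[0,3]]) - 0·det([[1,2],[2,3]]) + 0·det([[1,0],[2,0]])
    = 1·(0·3 - 2·0) - 0·(1·3 - 2·2) + 0·(1·0 - 0·2)
    = 1·0 - 0·-1 + 0·0
    = 0 + 0 + 0 = 0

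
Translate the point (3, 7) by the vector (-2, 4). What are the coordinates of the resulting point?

Translation by (-2, 4) (homogeneous matrix [[1, 0, -2], [0, 1, 4], [0, 0, 1]]):
x' = 3 + -2 = 1
y' = 7 + 4 = 11
Result: (1, 11)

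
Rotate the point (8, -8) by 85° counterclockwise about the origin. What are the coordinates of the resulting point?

Rotation matrix for 85°: [[cos 85°, -sin 85°], [sin 85°, cos 85°]] ≈ [[0.087156, -0.996195], [0.996195, 0.087156]]
[[0.087156, -0.996195], [0.996195, 0.087156]] × [8, -8]ᵀ ≈ [8.6668, 7.2723]ᵀ
Result: (8.6668, 7.2723)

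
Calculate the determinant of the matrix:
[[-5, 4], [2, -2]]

For a 2×2 matrix [[a, b], [c, d]], det = ad - bc
det = (-5)(-2) - (4)(2) = 10 - 8 = 2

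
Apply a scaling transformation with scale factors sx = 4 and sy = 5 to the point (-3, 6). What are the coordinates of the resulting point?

Scaling matrix:
[[4, 0], [0, 5]]
Result: (-3 × 4, 6 × 5) = (-12, 30)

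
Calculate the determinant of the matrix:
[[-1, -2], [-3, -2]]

For a 2×2 matrix [[a, b], [c, d]], det = ad - bc
det = (-1)(-2) - (-2)(-3) = 2 - 6 = -4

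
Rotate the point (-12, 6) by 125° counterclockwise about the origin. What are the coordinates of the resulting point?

Rotation matrix for 125°: [[cos 125°, -sin 125°], [sin 125°, cos 125°]] ≈ [[-0.573576, -0.819152], [0.819152, -0.573576]]
[[-0.573576, -0.819152], [0.819152, -0.573576]] × [-12, 6]ᵀ ≈ [1.9680, -13.2713]ᵀ
Result: (1.9680, -13.2713)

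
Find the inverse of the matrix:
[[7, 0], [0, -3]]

For [[a,b],[c,d]], inverse = (1/det)·[[d,-b],[-c,a]]
det = (7)(-3) - (0)(0) = -21 - 0 = -21
Inverse = (1/-21)·[[-3, 0], [0, 7]]
= [[1/7, 0], [0, -1/3]]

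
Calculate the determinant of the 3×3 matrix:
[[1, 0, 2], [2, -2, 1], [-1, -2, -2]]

Expansion along first row:
det = 1·det([[-2,1],[-2,-2]]) - 0·det([[2,1],[-1,-2]]) + 2·det([[2,-2],[-1,-2]])
    = 1·(-2·-2 - 1·-2) - 0·(2·-2 - 1·-1) + 2·(2·-2 - -2·-1)
    = 1·6 - 0·-3 + 2·-6
    = 6 + 0 + -12 = -6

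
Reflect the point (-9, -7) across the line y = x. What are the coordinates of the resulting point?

Reflection across line y = x: (-9, -7) → (-7, -9)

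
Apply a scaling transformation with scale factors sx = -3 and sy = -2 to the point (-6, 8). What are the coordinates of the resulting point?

Scaling matrix:
[[-3, 0], [0, -2]]
Result: (-6 × -3, 8 × -2) = (18, -16)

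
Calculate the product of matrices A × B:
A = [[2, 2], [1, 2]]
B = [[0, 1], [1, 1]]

Matrix multiplication:
C[0][0] = 2×0 + 2×1 = 2
C[0][1] = 2×1 + 2×1 = 4
C[1][0] = 1×0 + 2×1 = 2
C[1][1] = 1×1 + 2×1 = 3
Result: [[2, 4], [2, 3]]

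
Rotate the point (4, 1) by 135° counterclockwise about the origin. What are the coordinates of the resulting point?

Rotation matrix for 135°: [[cos 135°, -sin 135°], [sin 135°, cos 135°]] ≈ [[-0.707107, -0.707107], [0.707107, -0.707107]]
[[-0.707107, -0.707107], [0.707107, -0.707107]] × [4, 1]ᵀ ≈ [-3.5355, 2.1213]ᵀ
Result: (-3.5355, 2.1213)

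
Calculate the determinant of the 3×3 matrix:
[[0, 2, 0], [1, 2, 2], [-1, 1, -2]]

Expansion along first row:
det = 0·det([[2,2],[1,-2]]) - 2·det([[1,2],[-1,-2]]) + 0·det([[1,2],[-1,1]])
    = 0·(2·-2 - 2·1) - 2·(1·-2 - 2·-1) + 0·(1·1 - 2·-1)
    = 0·-6 - 2·0 + 0·3
    = 0 + 0 + 0 = 0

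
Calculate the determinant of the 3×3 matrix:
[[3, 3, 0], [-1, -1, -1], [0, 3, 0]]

Expansion along first row:
det = 3·det([[-1,-1],[3,0]]) - 3·det([[-1,-1],[0,0]]) + 0·det([[-1,-1],[0,3]])
    = 3·(-1·0 - -1·3) - 3·(-1·0 - -1·0) + 0·(-1·3 - -1·0)
    = 3·3 - 3·0 + 0·-3
    = 9 + 0 + 0 = 9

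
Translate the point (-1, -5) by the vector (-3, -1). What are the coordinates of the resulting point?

Translation by (-3, -1) (homogeneous matrix [[1, 0, -3], [0, 1, -1], [0, 0, 1]]):
x' = -1 + -3 = -4
y' = -5 + -1 = -6
Result: (-4, -6)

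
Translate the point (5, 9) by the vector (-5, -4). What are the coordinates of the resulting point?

Translation by (-5, -4) (homogeneous matrix [[1, 0, -5], [0, 1, -4], [0, 0, 1]]):
x' = 5 + -5 = 0
y' = 9 + -4 = 5
Result: (0, 5)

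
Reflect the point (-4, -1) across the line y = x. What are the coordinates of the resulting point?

Reflection across line y = x: (-4, -1) → (-1, -4)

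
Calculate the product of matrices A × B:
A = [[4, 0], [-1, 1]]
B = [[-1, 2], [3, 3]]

Matrix multiplication:
C[0][0] = 4×-1 + 0×3 = -4
C[0][1] = 4×2 + 0×3 = 8
C[1][0] = -1×-1 + 1×3 = 4
C[1][1] = -1×2 + 1×3 = 1
Result: [[-4, 8], [4, 1]]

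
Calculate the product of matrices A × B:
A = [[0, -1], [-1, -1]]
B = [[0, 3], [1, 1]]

Matrix multiplication:
C[0][0] = 0×0 + -1×1 = -1
C[0][1] = 0×3 + -1×1 = -1
C[1][0] = -1×0 + -1×1 = -1
C[1][1] = -1×3 + -1×1 = -4
Result: [[-1, -1], [-1, -4]]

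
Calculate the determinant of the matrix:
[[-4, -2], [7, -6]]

For a 2×2 matrix [[a, b], [c, d]], det = ad - bc
det = (-4)(-6) - (-2)(7) = 24 - -14 = 38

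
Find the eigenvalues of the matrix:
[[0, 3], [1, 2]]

Characteristic equation: det(A - λI) = 0
λ² - (trace)λ + (det) = 0
trace = 0 + 2 = 2, det = (0)(2) - (3)(1) = -3
λ² - (2)λ + (-3) = 0
λ = (2 ± √((2)² - 4·(-3))) / 2 = (2 ± √16) / 2
Solving: λ = -1, 3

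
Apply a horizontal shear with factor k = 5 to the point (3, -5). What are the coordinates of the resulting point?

Shear matrix for horizontal shear with factor k = 5:
[[1, 5], [0, 1]]
Result: (3, -5) → (-22, -5)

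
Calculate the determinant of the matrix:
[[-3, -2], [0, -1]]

For a 2×2 matrix [[a, b], [c, d]], det = ad - bc
det = (-3)(-1) - (-2)(0) = 3 - 0 = 3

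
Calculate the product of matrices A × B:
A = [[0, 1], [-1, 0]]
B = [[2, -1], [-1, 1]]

Matrix multiplication:
C[0][0] = 0×2 + 1×-1 = -1
C[0][1] = 0×-1 + 1×1 = 1
C[1][0] = -1×2 + 0×-1 = -2
C[1][1] = -1×-1 + 0×1 = 1
Result: [[-1, 1], [-2, 1]]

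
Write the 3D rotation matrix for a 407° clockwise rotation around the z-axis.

Rotation matrix for clockwise 407° around z-axis:
A clockwise rotation by 407° is a counterclockwise rotation by -407°.
cos(-407°) = 0.6820, sin(-407°) = -0.7314
Result: [[0.6820, 0.7314, 0], [-0.7314, 0.6820, 0], [0, 0, 1]]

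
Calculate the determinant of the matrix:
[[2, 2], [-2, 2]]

For a 2×2 matrix [[a, b], [c, d]], det = ad - bc
det = (2)(2) - (2)(-2) = 4 - -4 = 8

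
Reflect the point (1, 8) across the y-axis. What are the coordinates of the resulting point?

Reflection across y-axis: (1, 8) → (-1, 8)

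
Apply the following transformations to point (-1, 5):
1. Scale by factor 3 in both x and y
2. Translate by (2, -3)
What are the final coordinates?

Step 1: Scale (-1, 5) by 3 → (-3, 15)
Step 2: Translate by (2, -3) → (-1, 12)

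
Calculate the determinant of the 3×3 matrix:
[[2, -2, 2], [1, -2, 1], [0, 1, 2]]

Expansion along first row:
det = 2·det([[-2,1],[1,2]]) - -2·det([[1,1],[0,2]]) + 2·det([[1,-2],[0,1]])
    = 2·(-2·2 - 1·1) - -2·(1·2 - 1·0) + 2·(1·1 - -2·0)
    = 2·-5 - -2·2 + 2·1
    = -10 + 4 + 2 = -4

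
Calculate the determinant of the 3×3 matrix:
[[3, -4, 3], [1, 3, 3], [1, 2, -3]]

Expansion along first row:
det = 3·det([[3,3],[2,-3]]) - -4·det([[1,3],[1,-3]]) + 3·det([[1,3],[1,2]])
    = 3·(3·-3 - 3·2) - -4·(1·-3 - 3·1) + 3·(1·2 - 3·1)
    = 3·-15 - -4·-6 + 3·-1
    = -45 + -24 + -3 = -72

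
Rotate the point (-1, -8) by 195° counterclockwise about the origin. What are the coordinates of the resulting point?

Rotation matrix for 195°: [[cos 195°, -sin 195°], [sin 195°, cos 195°]] ≈ [[-0.965926, 0.258819], [-0.258819, -0.965926]]
[[-0.965926, 0.258819], [-0.258819, -0.965926]] × [-1, -8]ᵀ ≈ [-1.1046, 7.9862]ᵀ
Result: (-1.1046, 7.9862)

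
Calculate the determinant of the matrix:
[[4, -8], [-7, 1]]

For a 2×2 matrix [[a, b], [c, d]], det = ad - bc
det = (4)(1) - (-8)(-7) = 4 - 56 = -52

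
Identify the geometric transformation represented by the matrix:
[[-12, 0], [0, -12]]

This matrix represents: uniform scaling by factor -12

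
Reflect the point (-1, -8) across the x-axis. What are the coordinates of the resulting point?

Reflection across x-axis: (-1, -8) → (-1, 8)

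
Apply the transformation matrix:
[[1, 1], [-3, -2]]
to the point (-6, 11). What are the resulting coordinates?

Matrix multiplication:
[[1, 1], [-3, -2]] × [-6, 11]ᵀ
= [(1)(-6) + (1)(11), (-3)(-6) + (-2)(11)]ᵀ
= [5, -4]ᵀ
Result: (5, -4)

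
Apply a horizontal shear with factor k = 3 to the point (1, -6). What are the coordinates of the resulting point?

Shear matrix for horizontal shear with factor k = 3:
[[1, 3], [0, 1]]
Result: (1, -6) → (-17, -6)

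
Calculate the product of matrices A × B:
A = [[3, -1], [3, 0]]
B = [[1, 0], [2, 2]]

Matrix multiplication:
C[0][0] = 3×1 + -1×2 = 1
C[0][1] = 3×0 + -1×2 = -2
C[1][0] = 3×1 + 0×2 = 3
C[1][1] = 3×0 + 0×2 = 0
Result: [[1, -2], [3, 0]]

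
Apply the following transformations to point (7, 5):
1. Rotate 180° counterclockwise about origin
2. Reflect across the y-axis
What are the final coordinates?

Step 1: Rotate 180° → (-7, -5)
Step 2: Reflect across y-axis → (7, -5)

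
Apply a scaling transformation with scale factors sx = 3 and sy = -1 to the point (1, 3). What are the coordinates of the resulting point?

Scaling matrix:
[[3, 0], [0, -1]]
Result: (1 × 3, 3 × -1) = (3, -3)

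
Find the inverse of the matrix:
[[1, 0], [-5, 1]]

For [[a,b],[c,d]], inverse = (1/det)·[[d,-b],[-c,a]]
det = (1)(1) - (0)(-5) = 1 - 0 = 1
Inverse = [[1, 0], [5, 1]]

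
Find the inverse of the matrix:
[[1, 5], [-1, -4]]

For [[a,b],[c,d]], inverse = (1/det)·[[d,-b],[-c,a]]
det = (1)(-4) - (5)(-1) = -4 - -5 = 1
Inverse = [[-4, -5], [1, 1]]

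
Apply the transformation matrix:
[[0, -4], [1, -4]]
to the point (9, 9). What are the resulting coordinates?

Matrix multiplication:
[[0, -4], [1, -4]] × [9, 9]ᵀ
= [(0)(9) + (-4)(9), (1)(9) + (-4)(9)]ᵀ
= [-36, -27]ᵀ
Result: (-36, -27)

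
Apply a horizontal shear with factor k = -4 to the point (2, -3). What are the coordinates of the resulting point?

Shear matrix for horizontal shear with factor k = -4:
[[1, -4], [0, 1]]
Result: (2, -3) → (14, -3)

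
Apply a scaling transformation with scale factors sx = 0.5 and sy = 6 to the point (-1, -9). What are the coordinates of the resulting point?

Scaling matrix:
[[0.50, 0], [0, 6]]
Result: (-1 × 0.5, -9 × 6) = (-0.5, -54)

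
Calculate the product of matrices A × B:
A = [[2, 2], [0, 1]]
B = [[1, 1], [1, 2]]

Matrix multiplication:
C[0][0] = 2×1 + 2×1 = 4
C[0][1] = 2×1 + 2×2 = 6
C[1][0] = 0×1 + 1×1 = 1
C[1][1] = 0×1 + 1×2 = 2
Result: [[4, 6], [1, 2]]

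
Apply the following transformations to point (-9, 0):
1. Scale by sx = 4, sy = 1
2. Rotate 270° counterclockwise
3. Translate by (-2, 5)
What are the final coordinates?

Step 1: Scale → (-36, 0)
Step 2: Rotate 270° → (0, 36)
Step 3: Translate → (-2, 41)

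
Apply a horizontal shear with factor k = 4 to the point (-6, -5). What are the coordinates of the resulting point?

Shear matrix for horizontal shear with factor k = 4:
[[1, 4], [0, 1]]
Result: (-6, -5) → (-26, -5)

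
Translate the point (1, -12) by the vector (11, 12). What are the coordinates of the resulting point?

Translation by (11, 12) (homogeneous matrix [[1, 0, 11], [0, 1, 12], [0, 0, 1]]):
x' = 1 + 11 = 12
y' = -12 + 12 = 0
Result: (12, 0)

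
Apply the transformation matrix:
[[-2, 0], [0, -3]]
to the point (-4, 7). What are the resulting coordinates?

Matrix multiplication:
[[-2, 0], [0, -3]] × [-4, 7]ᵀ
= [(-2)(-4) + (0)(7), (0)(-4) + (-3)(7)]ᵀ
= [8, -21]ᵀ
Result: (8, -21)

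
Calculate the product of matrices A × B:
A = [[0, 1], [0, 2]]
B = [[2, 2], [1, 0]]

Matrix multiplication:
C[0][0] = 0×2 + 1×1 = 1
C[0][1] = 0×2 + 1×0 = 0
C[1][0] = 0×2 + 2×1 = 2
C[1][1] = 0×2 + 2×0 = 0
Result: [[1, 0], [2, 0]]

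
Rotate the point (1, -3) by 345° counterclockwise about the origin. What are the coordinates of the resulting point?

Rotation matrix for 345°: [[cos 345°, -sin 345°], [sin 345°, cos 345°]] ≈ [[0.965926, 0.258819], [-0.258819, 0.965926]]
[[0.965926, 0.258819], [-0.258819, 0.965926]] × [1, -3]ᵀ ≈ [0.1895, -3.1566]ᵀ
Result: (0.1895, -3.1566)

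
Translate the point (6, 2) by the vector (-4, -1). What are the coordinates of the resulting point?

Translation by (-4, -1) (homogeneous matrix [[1, 0, -4], [0, 1, -1], [0, 0, 1]]):
x' = 6 + -4 = 2
y' = 2 + -1 = 1
Result: (2, 1)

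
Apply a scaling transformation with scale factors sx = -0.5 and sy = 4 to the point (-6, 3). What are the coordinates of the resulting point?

Scaling matrix:
[[-0.50, 0], [0, 4]]
Result: (-6 × -0.5, 3 × 4) = (3, 12)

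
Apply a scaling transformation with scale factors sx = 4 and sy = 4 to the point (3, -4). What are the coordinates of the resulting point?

Scaling matrix:
[[4, 0], [0, 4]]
Result: (3 × 4, -4 × 4) = (12, -16)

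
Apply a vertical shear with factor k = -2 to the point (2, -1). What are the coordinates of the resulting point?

Shear matrix for vertical shear with factor k = -2:
[[1, 0], [-2, 1]]
Result: (2, -1) → (2, -5)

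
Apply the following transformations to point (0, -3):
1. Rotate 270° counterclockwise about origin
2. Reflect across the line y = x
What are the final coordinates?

Step 1: Rotate 270° → (-3, 0)
Step 2: Reflect across line y = x → (0, -3)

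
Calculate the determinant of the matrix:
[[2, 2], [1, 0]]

For a 2×2 matrix [[a, b], [c, d]], det = ad - bc
det = (2)(0) - (2)(1) = 0 - 2 = -2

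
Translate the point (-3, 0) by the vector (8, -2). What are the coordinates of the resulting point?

Translation by (8, -2) (homogeneous matrix [[1, 0, 8], [0, 1, -2], [0, 0, 1]]):
x' = -3 + 8 = 5
y' = 0 + -2 = -2
Result: (5, -2)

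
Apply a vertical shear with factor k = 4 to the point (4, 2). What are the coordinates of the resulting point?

Shear matrix for vertical shear with factor k = 4:
[[1, 0], [4, 1]]
Result: (4, 2) → (4, 18)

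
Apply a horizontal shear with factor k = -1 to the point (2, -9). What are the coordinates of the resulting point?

Shear matrix for horizontal shear with factor k = -1:
[[1, -1], [0, 1]]
Result: (2, -9) → (11, -9)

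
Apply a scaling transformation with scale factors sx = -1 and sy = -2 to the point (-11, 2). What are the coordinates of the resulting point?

Scaling matrix:
[[-1, 0], [0, -2]]
Result: (-11 × -1, 2 × -2) = (11, -4)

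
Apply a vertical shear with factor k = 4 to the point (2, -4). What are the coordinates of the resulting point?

Shear matrix for vertical shear with factor k = 4:
[[1, 0], [4, 1]]
Result: (2, -4) → (2, 4)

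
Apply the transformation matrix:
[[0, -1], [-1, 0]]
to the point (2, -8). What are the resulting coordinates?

Matrix multiplication:
[[0, -1], [-1, 0]] × [2, -8]ᵀ
= [(0)(2) + (-1)(-8), (-1)(2) + (0)(-8)]ᵀ
= [8, -2]ᵀ
Result: (8, -2)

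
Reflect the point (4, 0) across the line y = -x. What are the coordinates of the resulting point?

Reflection across line y = -x: (4, 0) → (0, -4)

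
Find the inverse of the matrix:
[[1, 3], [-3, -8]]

For [[a,b],[c,d]], inverse = (1/det)·[[d,-b],[-c,a]]
det = (1)(-8) - (3)(-3) = -8 - -9 = 1
Inverse = [[-8, -3], [3, 1]]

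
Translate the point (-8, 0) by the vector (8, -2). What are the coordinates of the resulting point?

Translation by (8, -2) (homogeneous matrix [[1, 0, 8], [0, 1, -2], [0, 0, 1]]):
x' = -8 + 8 = 0
y' = 0 + -2 = -2
Result: (0, -2)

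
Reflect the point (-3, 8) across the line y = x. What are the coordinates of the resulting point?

Reflection across line y = x: (-3, 8) → (8, -3)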